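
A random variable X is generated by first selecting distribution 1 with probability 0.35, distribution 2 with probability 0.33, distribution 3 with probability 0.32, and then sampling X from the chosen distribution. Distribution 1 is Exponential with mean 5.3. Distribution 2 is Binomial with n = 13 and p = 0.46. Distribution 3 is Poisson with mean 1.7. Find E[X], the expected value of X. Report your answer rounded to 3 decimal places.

Component means — 1: 5.3; 2: 5.98; 3: 1.7.
E[X] = 0.35·5.3 + 0.33·5.98 + 0.32·1.7 = 4.3724.

4.372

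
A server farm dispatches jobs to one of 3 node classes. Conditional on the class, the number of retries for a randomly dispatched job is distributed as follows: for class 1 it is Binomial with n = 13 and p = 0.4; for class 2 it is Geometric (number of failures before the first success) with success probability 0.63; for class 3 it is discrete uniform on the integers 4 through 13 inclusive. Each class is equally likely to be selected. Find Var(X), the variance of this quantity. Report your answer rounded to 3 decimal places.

Per component, 1: μ=5.2, E[X²]=30.16; 2: μ=0.587302, E[X²]=1.27715; 3: μ=8.5, E[X²]=80.5.
E[X] = 0.333333·5.2 + 0.333333·0.587302 + 0.333333·8.5 = 4.76243.
E[X²] = 0.333333·30.16 + 0.333333·1.27715 + 0.333333·80.5 = 37.3124.
Var(X) = E[X²] − (E[X])² = 37.3124 − 22.6808 = 14.6316.

14.632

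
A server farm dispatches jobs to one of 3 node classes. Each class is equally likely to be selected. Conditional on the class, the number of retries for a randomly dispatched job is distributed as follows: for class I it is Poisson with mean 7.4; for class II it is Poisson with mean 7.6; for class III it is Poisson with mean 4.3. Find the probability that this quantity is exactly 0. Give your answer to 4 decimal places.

Conditional on each class, P(X = 0): I: 0.000611253; II: 0.000500451; III: 0.0135686.
By total probability, P(X = 0) = 0.333333·0.000611253 + 0.333333·0.000500451 + 0.333333·0.0135686 = 0.00489342.

0.0049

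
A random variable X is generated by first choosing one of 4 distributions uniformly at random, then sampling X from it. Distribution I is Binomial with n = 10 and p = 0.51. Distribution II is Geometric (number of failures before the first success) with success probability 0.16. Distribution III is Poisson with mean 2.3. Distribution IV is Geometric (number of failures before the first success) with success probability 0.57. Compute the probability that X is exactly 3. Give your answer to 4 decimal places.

Conditional on each component, P(X = 3): I: 0.10796; II: 0.0948326; III: 0.203308; IV: 0.045319.
By total probability, P(X = 3) = 0.25·0.10796 + 0.25·0.0948326 + 0.25·0.203308 + 0.25·0.045319 = 0.112855.

0.1129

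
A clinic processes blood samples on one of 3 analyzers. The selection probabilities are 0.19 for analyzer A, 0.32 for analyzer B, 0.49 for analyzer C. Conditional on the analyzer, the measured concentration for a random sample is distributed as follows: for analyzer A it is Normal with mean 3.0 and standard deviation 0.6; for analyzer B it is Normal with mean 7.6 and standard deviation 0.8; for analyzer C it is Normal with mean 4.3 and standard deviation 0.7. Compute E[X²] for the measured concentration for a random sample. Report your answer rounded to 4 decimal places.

29.7666

For each component E[X²] = Var + (mean)², giving A: 9.36; B: 58.4; C: 18.98.
Overall E[X²] = 0.19·9.36 + 0.32·58.4 + 0.49·18.98 = 29.7666.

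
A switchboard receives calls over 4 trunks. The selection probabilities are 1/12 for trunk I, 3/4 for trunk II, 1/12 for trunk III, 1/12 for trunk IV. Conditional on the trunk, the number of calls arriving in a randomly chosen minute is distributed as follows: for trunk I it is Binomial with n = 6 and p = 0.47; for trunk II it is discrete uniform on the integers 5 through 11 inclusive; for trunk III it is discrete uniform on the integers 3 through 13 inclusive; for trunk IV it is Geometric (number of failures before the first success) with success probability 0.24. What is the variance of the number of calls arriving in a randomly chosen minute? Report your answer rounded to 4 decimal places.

Per component, I: μ=2.82, E[X²]=9.447; II: μ=8, E[X²]=68; III: μ=8, E[X²]=74; IV: μ=3.16667, E[X²]=23.2222.
E[X] = 0.0833333·2.82 + 0.75·8 + 0.0833333·8 + 0.0833333·3.16667 = 7.16556.
E[X²] = 0.0833333·9.447 + 0.75·68 + 0.0833333·74 + 0.0833333·23.2222 = 59.8891.
Var(X) = E[X²] − (E[X])² = 59.8891 − 51.3452 = 8.54392.

8.5439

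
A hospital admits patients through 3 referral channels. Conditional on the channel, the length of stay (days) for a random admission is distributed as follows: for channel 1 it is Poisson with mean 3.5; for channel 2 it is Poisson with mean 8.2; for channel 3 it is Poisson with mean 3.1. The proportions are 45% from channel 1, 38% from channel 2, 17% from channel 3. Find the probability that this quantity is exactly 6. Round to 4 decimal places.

Conditional on each channel, P(X = 6): 1: 0.0770983; 2: 0.115967; 3: 0.0555296.
By total probability, P(X = 6) = 0.45·0.0770983 + 0.38·0.115967 + 0.17·0.0555296 = 0.0882019.

0.0882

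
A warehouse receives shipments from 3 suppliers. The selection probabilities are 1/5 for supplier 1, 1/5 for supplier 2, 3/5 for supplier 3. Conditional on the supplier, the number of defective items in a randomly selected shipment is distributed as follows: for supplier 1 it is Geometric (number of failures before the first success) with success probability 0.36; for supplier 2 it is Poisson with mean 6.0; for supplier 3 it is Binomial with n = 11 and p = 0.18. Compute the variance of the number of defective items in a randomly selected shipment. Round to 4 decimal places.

5.8191

Per component, 1: μ=1.77778, E[X²]=8.09877; 2: μ=6, E[X²]=42; 3: μ=1.98, E[X²]=5.544.
E[X] = 0.2·1.77778 + 0.2·6 + 0.6·1.98 = 2.74356.
E[X²] = 0.2·8.09877 + 0.2·42 + 0.6·5.544 = 13.3462.
Var(X) = E[X²] − (E[X])² = 13.3462 − 7.5271 = 5.81906.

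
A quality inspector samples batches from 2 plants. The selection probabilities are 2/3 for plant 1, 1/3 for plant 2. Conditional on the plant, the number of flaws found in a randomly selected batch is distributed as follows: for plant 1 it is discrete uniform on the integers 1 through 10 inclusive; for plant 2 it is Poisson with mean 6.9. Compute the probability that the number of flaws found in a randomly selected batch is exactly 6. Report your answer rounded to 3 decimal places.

Conditional on each plant, P(X = 6): 1: 0.1; 2: 0.151053.
By total probability, P(X = 6) = 0.666667·0.1 + 0.333333·0.151053 = 0.117018.

0.117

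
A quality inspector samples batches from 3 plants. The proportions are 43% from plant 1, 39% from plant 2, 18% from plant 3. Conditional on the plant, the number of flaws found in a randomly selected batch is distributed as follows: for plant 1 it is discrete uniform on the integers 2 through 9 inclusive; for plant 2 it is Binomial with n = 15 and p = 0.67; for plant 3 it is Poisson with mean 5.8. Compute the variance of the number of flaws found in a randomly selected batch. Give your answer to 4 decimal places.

9.3417

Per component, 1: μ=5.5, E[X²]=35.5; 2: μ=10.05, E[X²]=104.319; 3: μ=5.8, E[X²]=39.44.
E[X] = 0.43·5.5 + 0.39·10.05 + 0.18·5.8 = 7.3285.
E[X²] = 0.43·35.5 + 0.39·104.319 + 0.18·39.44 = 63.0486.
Var(X) = E[X²] − (E[X])² = 63.0486 − 53.7069 = 9.3417.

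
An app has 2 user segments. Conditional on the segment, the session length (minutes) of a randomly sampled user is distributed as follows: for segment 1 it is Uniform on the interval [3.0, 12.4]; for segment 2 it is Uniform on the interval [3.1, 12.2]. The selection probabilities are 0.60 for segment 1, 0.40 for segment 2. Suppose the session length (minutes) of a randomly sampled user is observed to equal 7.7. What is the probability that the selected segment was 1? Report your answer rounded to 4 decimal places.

0.5922

Likelihoods f(7.7 | ·): 1: 0.106383; 2: 0.10989.
Posterior ∝ prior × likelihood. Numerator for 1: 0.6·0.106383 = 0.0638298.
Normalizing constant: 0.6·0.106383 + 0.4·0.10989 = 0.107786.
P(1 | observation) = 0.0638298 / 0.107786 = 0.592191.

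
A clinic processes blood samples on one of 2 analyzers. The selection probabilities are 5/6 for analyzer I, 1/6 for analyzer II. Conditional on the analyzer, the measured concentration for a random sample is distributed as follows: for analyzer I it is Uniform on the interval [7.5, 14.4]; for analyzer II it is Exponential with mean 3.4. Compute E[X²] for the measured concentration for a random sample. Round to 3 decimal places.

107.078

For each component E[X²] = Var + (mean)², giving I: 123.87; II: 23.12.
Overall E[X²] = 0.833333·123.87 + 0.166667·23.12 = 107.078.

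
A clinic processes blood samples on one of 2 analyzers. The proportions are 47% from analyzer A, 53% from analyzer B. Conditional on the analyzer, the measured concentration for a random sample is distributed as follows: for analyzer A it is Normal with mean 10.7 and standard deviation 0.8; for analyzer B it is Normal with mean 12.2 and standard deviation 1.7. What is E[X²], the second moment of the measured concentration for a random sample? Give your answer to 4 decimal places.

For each component E[X²] = Var + (mean)², giving A: 115.13; B: 151.73.
Overall E[X²] = 0.47·115.13 + 0.53·151.73 = 134.528.

134.5280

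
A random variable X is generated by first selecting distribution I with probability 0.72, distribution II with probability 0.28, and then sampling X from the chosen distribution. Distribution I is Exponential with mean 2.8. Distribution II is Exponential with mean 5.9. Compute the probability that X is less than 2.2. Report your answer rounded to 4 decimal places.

0.4790

Conditional on each component, P(X < 2.2): I: 0.544206; II: 0.311253.
By total probability, P(X < 2.2) = 0.72·0.544206 + 0.28·0.311253 = 0.478979.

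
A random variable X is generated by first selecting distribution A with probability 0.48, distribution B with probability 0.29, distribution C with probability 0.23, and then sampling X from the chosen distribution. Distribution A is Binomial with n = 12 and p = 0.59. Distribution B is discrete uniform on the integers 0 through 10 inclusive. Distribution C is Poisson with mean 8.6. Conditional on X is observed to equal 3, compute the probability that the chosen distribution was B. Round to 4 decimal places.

0.6946

Likelihoods P(X=3 | ·): A: 0.0147922; B: 0.0909091; C: 0.0195169.
Posterior ∝ prior × likelihood. Numerator for B: 0.29·0.0909091 = 0.0263636.
Normalizing constant: 0.48·0.0147922 + 0.29·0.0909091 + 0.23·0.0195169 = 0.0379528.
P(B | observation) = 0.0263636 / 0.0379528 = 0.694643.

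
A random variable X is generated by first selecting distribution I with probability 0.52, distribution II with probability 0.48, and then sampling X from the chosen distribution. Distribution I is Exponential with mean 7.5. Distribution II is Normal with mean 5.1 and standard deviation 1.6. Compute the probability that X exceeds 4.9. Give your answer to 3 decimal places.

0.534

Conditional on each component, P(X > 4.9): I: 0.520309; II: 0.549738.
By total probability, P(X > 4.9) = 0.52·0.520309 + 0.48·0.549738 = 0.534435.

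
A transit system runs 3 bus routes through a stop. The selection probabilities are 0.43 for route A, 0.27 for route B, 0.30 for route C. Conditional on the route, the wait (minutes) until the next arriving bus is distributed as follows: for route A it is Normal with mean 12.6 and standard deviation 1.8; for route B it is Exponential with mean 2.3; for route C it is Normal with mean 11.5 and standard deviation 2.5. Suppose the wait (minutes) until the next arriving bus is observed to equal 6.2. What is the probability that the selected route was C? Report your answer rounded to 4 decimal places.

0.3846

Likelihoods f(6.2 | ·): A: 0.000398536; B: 0.0293471; C: 0.0168664.
Posterior ∝ prior × likelihood. Numerator for C: 0.3·0.0168664 = 0.00505993.
Normalizing constant: 0.43·0.000398536 + 0.27·0.0293471 + 0.3·0.0168664 = 0.013155.
P(C | observation) = 0.00505993 / 0.013155 = 0.384639.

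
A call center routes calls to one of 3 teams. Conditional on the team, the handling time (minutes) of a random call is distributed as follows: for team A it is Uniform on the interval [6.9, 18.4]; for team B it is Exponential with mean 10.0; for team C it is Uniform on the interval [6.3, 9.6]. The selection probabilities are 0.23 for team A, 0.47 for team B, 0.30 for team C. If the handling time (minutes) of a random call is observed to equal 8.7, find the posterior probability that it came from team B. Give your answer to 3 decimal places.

0.151

Likelihoods f(8.7 | ·): A: 0.0869565; B: 0.0418952; C: 0.30303.
Posterior ∝ prior × likelihood. Numerator for B: 0.47·0.0418952 = 0.0196907.
Normalizing constant: 0.23·0.0869565 + 0.47·0.0418952 + 0.3·0.30303 = 0.1306.
P(B | observation) = 0.0196907 / 0.1306 = 0.150771.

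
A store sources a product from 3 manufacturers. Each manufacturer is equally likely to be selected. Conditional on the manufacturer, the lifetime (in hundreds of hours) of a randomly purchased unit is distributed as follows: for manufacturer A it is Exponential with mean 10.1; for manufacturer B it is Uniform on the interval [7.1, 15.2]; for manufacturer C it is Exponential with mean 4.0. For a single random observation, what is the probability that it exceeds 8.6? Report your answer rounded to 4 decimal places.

0.4527

Conditional on each manufacturer, P(X > 8.6): A: 0.426781; B: 0.814815; C: 0.116484.
By total probability, P(X > 8.6) = 0.333333·0.426781 + 0.333333·0.814815 + 0.333333·0.116484 = 0.452693.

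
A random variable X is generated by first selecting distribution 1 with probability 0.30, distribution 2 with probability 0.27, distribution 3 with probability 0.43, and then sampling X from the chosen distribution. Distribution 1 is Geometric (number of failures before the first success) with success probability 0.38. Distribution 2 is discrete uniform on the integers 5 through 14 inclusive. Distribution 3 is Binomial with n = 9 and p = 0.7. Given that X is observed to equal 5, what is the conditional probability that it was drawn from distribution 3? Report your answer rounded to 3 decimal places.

Likelihoods P(X=5 | ·): 1: 0.034813; 2: 0.1; 3: 0.171532.
Posterior ∝ prior × likelihood. Numerator for 3: 0.43·0.171532 = 0.0737589.
Normalizing constant: 0.3·0.034813 + 0.27·0.1 + 0.43·0.171532 = 0.111203.
P(3 | observation) = 0.0737589 / 0.111203 = 0.663283.

0.663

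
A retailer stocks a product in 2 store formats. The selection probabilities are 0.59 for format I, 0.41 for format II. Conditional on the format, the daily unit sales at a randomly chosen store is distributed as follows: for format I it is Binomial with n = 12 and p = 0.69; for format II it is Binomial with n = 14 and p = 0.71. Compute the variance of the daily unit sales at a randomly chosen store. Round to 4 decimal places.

Per component, I: μ=8.28, E[X²]=71.1252; II: μ=9.94, E[X²]=101.686.
E[X] = 0.59·8.28 + 0.41·9.94 = 8.9606.
E[X²] = 0.59·71.1252 + 0.41·101.686 = 83.6552.
Var(X) = E[X²] − (E[X])² = 83.6552 − 80.2924 = 3.36286.

3.3629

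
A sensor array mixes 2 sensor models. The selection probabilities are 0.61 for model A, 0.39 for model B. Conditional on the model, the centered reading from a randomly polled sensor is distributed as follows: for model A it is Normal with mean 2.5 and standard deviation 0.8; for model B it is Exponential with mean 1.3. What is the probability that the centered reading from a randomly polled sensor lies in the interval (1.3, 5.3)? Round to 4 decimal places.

0.7060

Conditional on each model, P(1.3 < X < 5.3): A: 0.93296; B: 0.35092.
By total probability, P(1.3 < X < 5.3) = 0.61·0.93296 + 0.39·0.35092 = 0.705964.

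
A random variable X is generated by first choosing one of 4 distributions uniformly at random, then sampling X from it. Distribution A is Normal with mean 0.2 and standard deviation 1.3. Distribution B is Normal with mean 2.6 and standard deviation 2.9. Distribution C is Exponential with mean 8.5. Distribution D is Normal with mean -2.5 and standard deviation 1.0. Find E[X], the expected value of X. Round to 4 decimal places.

Component means — A: 0.2; B: 2.6; C: 8.5; D: -2.5.
E[X] = 0.25·0.2 + 0.25·2.6 + 0.25·8.5 + 0.25·-2.5 = 2.2.

2.2000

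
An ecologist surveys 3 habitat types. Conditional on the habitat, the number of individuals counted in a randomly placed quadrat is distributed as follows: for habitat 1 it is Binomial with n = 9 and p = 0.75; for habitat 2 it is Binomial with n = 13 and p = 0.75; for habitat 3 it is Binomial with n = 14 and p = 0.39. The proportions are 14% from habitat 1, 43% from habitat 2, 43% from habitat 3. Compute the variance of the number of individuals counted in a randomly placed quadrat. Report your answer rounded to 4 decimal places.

Per component, 1: μ=6.75, E[X²]=47.25; 2: μ=9.75, E[X²]=97.5; 3: μ=5.46, E[X²]=33.1422.
E[X] = 0.14·6.75 + 0.43·9.75 + 0.43·5.46 = 7.4853.
E[X²] = 0.14·47.25 + 0.43·97.5 + 0.43·33.1422 = 62.7911.
Var(X) = E[X²] − (E[X])² = 62.7911 − 56.0297 = 6.76143.

6.7614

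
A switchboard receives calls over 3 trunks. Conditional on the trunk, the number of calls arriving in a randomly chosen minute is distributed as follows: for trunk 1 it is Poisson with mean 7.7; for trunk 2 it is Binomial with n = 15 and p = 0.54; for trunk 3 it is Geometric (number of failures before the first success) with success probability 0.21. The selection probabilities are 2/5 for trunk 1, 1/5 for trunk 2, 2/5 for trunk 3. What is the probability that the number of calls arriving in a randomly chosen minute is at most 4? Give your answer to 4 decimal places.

Conditional on each trunk, P(X ≤ 4): 1: 0.118145; 2: 0.0305067; 3: 0.692294.
By total probability, P(X ≤ 4) = 0.4·0.118145 + 0.2·0.0305067 + 0.4·0.692294 = 0.330277.

0.3303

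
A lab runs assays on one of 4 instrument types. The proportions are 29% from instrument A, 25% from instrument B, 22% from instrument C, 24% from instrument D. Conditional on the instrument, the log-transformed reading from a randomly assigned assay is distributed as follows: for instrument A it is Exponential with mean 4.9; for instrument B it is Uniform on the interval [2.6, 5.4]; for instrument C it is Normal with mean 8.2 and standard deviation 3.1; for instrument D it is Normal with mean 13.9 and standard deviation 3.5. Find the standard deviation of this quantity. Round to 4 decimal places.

Per component, A: μ=4.9, E[X²]=48.02; B: μ=4, E[X²]=16.6533; C: μ=8.2, E[X²]=76.85; D: μ=13.9, E[X²]=205.46.
E[X] = 0.29·4.9 + 0.25·4 + 0.22·8.2 + 0.24·13.9 = 7.561.
E[X²] = 0.29·48.02 + 0.25·16.6533 + 0.22·76.85 + 0.24·205.46 = 84.3065.
Var(X) = E[X²] − (E[X])² = 84.3065 − 57.1687 = 27.1378.
SD(X) = √27.1378 = 5.2094.

5.2094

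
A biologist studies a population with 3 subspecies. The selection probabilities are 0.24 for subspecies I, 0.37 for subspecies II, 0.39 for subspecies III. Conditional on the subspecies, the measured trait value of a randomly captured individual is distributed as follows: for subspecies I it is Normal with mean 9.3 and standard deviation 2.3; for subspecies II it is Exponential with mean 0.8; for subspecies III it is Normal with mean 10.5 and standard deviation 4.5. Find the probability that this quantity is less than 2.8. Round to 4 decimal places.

Conditional on each subspecies, P(X < 2.8): I: 0.00235602; II: 0.969803; III: 0.0435303.
By total probability, P(X < 2.8) = 0.24·0.00235602 + 0.37·0.969803 + 0.39·0.0435303 = 0.376369.

0.3764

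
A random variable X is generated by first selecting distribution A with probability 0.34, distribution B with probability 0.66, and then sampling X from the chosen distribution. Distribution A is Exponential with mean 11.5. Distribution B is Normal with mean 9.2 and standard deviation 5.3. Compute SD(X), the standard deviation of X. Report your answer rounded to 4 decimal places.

Per component, A: μ=11.5, E[X²]=264.5; B: μ=9.2, E[X²]=112.73.
E[X] = 0.34·11.5 + 0.66·9.2 = 9.982.
E[X²] = 0.34·264.5 + 0.66·112.73 = 164.332.
Var(X) = E[X²] − (E[X])² = 164.332 − 99.6403 = 64.6915.
SD(X) = √64.6915 = 8.0431.

8.0431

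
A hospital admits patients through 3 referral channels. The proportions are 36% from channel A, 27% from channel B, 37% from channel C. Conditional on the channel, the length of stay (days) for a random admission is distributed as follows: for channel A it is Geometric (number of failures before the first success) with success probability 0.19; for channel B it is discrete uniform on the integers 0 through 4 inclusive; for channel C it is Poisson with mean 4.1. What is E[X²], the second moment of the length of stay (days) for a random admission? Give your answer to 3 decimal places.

23.977

For each component E[X²] = Var + (mean)², giving A: 40.6122; B: 6; C: 20.91.
Overall E[X²] = 0.36·40.6122 + 0.27·6 + 0.37·20.91 = 23.9771.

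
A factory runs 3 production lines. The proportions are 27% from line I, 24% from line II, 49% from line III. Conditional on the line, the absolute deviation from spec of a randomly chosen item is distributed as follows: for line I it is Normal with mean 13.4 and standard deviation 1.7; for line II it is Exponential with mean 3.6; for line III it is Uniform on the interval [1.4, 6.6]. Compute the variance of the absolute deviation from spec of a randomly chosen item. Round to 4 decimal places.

22.9271

Per component, I: μ=13.4, E[X²]=182.45; II: μ=3.6, E[X²]=25.92; III: μ=4, E[X²]=18.2533.
E[X] = 0.27·13.4 + 0.24·3.6 + 0.49·4 = 6.442.
E[X²] = 0.27·182.45 + 0.24·25.92 + 0.49·18.2533 = 64.4264.
Var(X) = E[X²] − (E[X])² = 64.4264 − 41.4994 = 22.9271.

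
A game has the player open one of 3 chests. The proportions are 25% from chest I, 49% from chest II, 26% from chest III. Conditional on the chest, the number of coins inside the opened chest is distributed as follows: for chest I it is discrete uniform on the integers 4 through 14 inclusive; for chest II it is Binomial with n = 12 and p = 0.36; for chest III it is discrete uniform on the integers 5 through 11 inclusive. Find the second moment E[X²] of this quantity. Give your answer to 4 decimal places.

50.9293

For each component E[X²] = Var + (mean)², giving I: 91; II: 21.4272; III: 68.
Overall E[X²] = 0.25·91 + 0.49·21.4272 + 0.26·68 = 50.9293.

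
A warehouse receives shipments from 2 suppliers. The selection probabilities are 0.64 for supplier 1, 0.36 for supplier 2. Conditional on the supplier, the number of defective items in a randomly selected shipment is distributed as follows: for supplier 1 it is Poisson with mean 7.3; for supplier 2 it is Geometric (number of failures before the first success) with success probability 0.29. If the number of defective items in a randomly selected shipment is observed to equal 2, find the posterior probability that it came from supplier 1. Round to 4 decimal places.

Likelihoods P(X=2 | ·): 1: 0.0179997; 2: 0.146189.
Posterior ∝ prior × likelihood. Numerator for 1: 0.64·0.0179997 = 0.0115198.
Normalizing constant: 0.64·0.0179997 + 0.36·0.146189 = 0.0641479.
P(1 | observation) = 0.0115198 / 0.0641479 = 0.179582.

0.1796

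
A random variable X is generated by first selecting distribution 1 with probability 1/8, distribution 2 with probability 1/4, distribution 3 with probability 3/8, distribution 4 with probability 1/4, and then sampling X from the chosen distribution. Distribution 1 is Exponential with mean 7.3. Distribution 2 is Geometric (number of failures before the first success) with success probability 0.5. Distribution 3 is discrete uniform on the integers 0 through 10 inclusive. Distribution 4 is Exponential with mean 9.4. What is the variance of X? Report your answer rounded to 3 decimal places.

Per component, 1: μ=7.3, E[X²]=106.58; 2: μ=1, E[X²]=3; 3: μ=5, E[X²]=35; 4: μ=9.4, E[X²]=176.72.
E[X] = 0.125·7.3 + 0.25·1 + 0.375·5 + 0.25·9.4 = 5.3875.
E[X²] = 0.125·106.58 + 0.25·3 + 0.375·35 + 0.25·176.72 = 71.3775.
Var(X) = E[X²] − (E[X])² = 71.3775 − 29.0252 = 42.3523.

42.352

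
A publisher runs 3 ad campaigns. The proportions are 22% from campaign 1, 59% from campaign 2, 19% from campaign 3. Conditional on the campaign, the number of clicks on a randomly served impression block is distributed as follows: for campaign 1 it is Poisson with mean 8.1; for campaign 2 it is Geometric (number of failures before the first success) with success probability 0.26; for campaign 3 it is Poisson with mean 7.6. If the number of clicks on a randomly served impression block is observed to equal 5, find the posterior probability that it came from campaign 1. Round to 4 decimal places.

Likelihoods P(X=5 | ·): 1: 0.088198; 2: 0.0576942; 3: 0.105742.
Posterior ∝ prior × likelihood. Numerator for 1: 0.22·0.088198 = 0.0194036.
Normalizing constant: 0.22·0.088198 + 0.59·0.0576942 + 0.19·0.105742 = 0.0735341.
P(1 | observation) = 0.0194036 / 0.0735341 = 0.263871.

0.2639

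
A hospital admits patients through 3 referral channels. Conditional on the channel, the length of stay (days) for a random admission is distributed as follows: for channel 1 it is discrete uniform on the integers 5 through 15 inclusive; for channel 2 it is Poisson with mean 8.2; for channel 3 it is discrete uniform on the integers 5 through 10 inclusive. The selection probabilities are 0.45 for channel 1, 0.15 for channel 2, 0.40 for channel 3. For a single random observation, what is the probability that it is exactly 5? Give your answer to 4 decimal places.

Conditional on each channel, P(X = 5): 1: 0.0909091; 2: 0.0848542; 3: 0.166667.
By total probability, P(X = 5) = 0.45·0.0909091 + 0.15·0.0848542 + 0.4·0.166667 = 0.120304.

0.1203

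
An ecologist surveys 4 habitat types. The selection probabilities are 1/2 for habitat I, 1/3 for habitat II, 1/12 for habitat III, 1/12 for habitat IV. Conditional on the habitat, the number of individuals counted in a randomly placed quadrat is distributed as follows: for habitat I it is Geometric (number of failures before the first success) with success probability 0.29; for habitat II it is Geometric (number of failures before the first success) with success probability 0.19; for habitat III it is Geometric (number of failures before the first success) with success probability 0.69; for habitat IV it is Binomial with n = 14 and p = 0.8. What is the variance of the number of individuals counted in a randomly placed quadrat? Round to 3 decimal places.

Per component, I: μ=2.44828, E[X²]=14.4364; II: μ=4.26316, E[X²]=40.6122; III: μ=0.449275, E[X²]=0.852972; IV: μ=11.2, E[X²]=127.68.
E[X] = 0.5·2.44828 + 0.333333·4.26316 + 0.0833333·0.449275 + 0.0833333·11.2 = 3.61596.
E[X²] = 0.5·14.4364 + 0.333333·40.6122 + 0.0833333·0.852972 + 0.0833333·127.68 = 31.4667.
Var(X) = E[X²] − (E[X])² = 31.4667 − 13.0752 = 18.3915.

18.391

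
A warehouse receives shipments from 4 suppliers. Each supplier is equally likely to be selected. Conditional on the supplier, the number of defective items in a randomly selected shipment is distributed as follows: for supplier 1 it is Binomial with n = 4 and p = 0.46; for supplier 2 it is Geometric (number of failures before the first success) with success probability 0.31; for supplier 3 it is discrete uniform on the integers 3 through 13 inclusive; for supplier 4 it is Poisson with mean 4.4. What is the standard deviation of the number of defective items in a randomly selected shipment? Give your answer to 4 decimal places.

Per component, 1: μ=1.84, E[X²]=4.3792; 2: μ=2.22581, E[X²]=12.1342; 3: μ=8, E[X²]=74; 4: μ=4.4, E[X²]=23.76.
E[X] = 0.25·1.84 + 0.25·2.22581 + 0.25·8 + 0.25·4.4 = 4.11645.
E[X²] = 0.25·4.3792 + 0.25·12.1342 + 0.25·74 + 0.25·23.76 = 28.5684.
Var(X) = E[X²] − (E[X])² = 28.5684 − 16.9452 = 11.6232.
SD(X) = √11.6232 = 3.40928.

3.4093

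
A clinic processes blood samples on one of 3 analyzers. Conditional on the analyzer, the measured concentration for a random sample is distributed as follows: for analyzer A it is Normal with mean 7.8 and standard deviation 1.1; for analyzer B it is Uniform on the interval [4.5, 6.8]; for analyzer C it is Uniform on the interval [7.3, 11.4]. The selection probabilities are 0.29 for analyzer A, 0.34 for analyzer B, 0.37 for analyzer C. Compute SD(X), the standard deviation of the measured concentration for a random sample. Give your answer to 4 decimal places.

1.8587

Per component, A: μ=7.8, E[X²]=62.05; B: μ=5.65, E[X²]=32.3633; C: μ=9.35, E[X²]=88.8233.
E[X] = 0.29·7.8 + 0.34·5.65 + 0.37·9.35 = 7.6425.
E[X²] = 0.29·62.05 + 0.34·32.3633 + 0.37·88.8233 = 61.8627.
Var(X) = E[X²] − (E[X])² = 61.8627 − 58.4078 = 3.45486.
SD(X) = √3.45486 = 1.85873.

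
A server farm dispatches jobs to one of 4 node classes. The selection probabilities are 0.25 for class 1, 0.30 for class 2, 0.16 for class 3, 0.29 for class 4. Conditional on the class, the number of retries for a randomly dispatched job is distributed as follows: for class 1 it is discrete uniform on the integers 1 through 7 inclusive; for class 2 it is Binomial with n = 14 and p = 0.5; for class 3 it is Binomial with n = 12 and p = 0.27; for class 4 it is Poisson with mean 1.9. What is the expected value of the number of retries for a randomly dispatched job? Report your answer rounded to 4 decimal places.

4.1694

Component means — 1: 4; 2: 7; 3: 3.24; 4: 1.9.
E[X] = 0.25·4 + 0.3·7 + 0.16·3.24 + 0.29·1.9 = 4.1694.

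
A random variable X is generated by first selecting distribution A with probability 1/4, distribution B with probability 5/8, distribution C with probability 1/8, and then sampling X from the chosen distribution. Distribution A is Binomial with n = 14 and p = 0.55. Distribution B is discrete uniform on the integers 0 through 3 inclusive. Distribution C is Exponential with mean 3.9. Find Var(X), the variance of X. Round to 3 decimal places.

Per component, A: μ=7.7, E[X²]=62.755; B: μ=1.5, E[X²]=3.5; C: μ=3.9, E[X²]=30.42.
E[X] = 0.25·7.7 + 0.625·1.5 + 0.125·3.9 = 3.35.
E[X²] = 0.25·62.755 + 0.625·3.5 + 0.125·30.42 = 21.6788.
Var(X) = E[X²] − (E[X])² = 21.6788 − 11.2225 = 10.4563.

10.456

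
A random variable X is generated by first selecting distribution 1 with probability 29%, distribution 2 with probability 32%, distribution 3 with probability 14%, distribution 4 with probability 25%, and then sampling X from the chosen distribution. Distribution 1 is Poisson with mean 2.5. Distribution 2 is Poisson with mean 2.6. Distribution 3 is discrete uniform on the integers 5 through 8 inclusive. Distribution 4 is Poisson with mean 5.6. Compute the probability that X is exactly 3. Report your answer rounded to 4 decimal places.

Conditional on each component, P(X = 3): 1: 0.213763; 2: 0.217572; 3: 0; 4: 0.108234.
By total probability, P(X = 3) = 0.29·0.213763 + 0.32·0.217572 + 0.14·0 + 0.25·0.108234 = 0.158673.

0.1587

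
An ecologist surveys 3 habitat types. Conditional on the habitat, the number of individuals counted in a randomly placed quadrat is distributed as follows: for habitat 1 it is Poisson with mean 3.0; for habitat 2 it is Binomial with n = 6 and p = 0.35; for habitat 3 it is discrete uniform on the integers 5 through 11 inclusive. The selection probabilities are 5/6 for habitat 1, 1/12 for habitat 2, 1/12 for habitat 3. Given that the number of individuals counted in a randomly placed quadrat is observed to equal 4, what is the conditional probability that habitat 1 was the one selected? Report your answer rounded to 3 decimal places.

0.946

Likelihoods P(X=4 | ·): 1: 0.168031; 2: 0.0951021; 3: 0.
Posterior ∝ prior × likelihood. Numerator for 1: 0.833333·0.168031 = 0.140026.
Normalizing constant: 0.833333·0.168031 + 0.0833333·0.0951021 + 0.0833333·0 = 0.147951.
P(1 | observation) = 0.140026 / 0.147951 = 0.946434.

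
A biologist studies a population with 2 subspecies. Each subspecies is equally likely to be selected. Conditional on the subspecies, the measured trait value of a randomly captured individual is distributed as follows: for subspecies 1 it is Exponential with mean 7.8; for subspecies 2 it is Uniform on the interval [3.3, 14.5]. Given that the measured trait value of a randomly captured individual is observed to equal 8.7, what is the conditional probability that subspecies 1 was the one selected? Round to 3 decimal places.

Likelihoods f(8.7 | ·): 1: 0.0420243; 2: 0.0892857.
Posterior ∝ prior × likelihood. Numerator for 1: 0.5·0.0420243 = 0.0210121.
Normalizing constant: 0.5·0.0420243 + 0.5·0.0892857 = 0.065655.
P(1 | observation) = 0.0210121 / 0.065655 = 0.320039.

0.320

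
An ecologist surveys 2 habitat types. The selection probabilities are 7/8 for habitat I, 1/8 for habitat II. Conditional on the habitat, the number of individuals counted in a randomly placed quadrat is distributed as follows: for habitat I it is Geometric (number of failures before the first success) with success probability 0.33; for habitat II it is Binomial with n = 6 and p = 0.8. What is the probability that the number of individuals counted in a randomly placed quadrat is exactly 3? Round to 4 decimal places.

Conditional on each habitat, P(X = 3): I: 0.0992518; II: 0.08192.
By total probability, P(X = 3) = 0.875·0.0992518 + 0.125·0.08192 = 0.0970853.

0.0971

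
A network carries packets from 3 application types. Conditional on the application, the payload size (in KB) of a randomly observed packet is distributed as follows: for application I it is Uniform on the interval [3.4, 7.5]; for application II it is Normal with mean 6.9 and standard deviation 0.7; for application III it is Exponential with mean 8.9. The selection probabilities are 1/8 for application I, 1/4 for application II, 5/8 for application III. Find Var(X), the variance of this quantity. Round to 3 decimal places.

51.424

Per component, I: μ=5.45, E[X²]=31.1033; II: μ=6.9, E[X²]=48.1; III: μ=8.9, E[X²]=158.42.
E[X] = 0.125·5.45 + 0.25·6.9 + 0.625·8.9 = 7.96875.
E[X²] = 0.125·31.1033 + 0.25·48.1 + 0.625·158.42 = 114.925.
Var(X) = E[X²] − (E[X])² = 114.925 − 63.501 = 51.4244.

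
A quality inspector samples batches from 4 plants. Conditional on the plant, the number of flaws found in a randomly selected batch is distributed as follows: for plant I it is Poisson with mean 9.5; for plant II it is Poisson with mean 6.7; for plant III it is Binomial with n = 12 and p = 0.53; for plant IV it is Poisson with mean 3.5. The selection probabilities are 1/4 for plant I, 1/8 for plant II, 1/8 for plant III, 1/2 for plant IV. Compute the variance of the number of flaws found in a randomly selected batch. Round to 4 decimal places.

Per component, I: μ=9.5, E[X²]=99.75; II: μ=6.7, E[X²]=51.59; III: μ=6.36, E[X²]=43.4388; IV: μ=3.5, E[X²]=15.75.
E[X] = 0.25·9.5 + 0.125·6.7 + 0.125·6.36 + 0.5·3.5 = 5.7575.
E[X²] = 0.25·99.75 + 0.125·51.59 + 0.125·43.4388 + 0.5·15.75 = 44.6911.
Var(X) = E[X²] − (E[X])² = 44.6911 − 33.1488 = 11.5423.

11.5423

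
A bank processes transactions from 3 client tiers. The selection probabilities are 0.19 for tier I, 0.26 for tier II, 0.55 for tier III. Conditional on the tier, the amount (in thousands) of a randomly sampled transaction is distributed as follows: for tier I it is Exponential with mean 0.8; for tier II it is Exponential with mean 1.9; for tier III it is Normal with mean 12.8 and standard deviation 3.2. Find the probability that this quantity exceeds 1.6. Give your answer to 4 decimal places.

0.6876

Conditional on each tier, P(X > 1.6): I: 0.135335; II: 0.430803; III: 0.999767.
By total probability, P(X > 1.6) = 0.19·0.135335 + 0.26·0.430803 + 0.55·0.999767 = 0.687594.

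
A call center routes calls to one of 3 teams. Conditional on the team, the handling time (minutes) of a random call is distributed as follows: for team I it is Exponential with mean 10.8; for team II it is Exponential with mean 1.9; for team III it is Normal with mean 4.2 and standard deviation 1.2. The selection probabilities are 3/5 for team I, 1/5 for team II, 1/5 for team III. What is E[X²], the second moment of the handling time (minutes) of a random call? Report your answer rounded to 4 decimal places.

145.2280

For each component E[X²] = Var + (mean)², giving I: 233.28; II: 7.22; III: 19.08.
Overall E[X²] = 0.6·233.28 + 0.2·7.22 + 0.2·19.08 = 145.228.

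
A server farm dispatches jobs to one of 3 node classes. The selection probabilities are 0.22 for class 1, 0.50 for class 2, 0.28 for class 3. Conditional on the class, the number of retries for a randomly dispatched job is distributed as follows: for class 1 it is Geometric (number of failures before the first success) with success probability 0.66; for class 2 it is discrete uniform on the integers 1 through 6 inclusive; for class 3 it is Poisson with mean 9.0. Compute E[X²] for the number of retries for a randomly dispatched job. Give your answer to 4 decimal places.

For each component E[X²] = Var + (mean)², giving 1: 1.04591; 2: 15.1667; 3: 90.
Overall E[X²] = 0.22·1.04591 + 0.5·15.1667 + 0.28·90 = 33.0134.

33.0134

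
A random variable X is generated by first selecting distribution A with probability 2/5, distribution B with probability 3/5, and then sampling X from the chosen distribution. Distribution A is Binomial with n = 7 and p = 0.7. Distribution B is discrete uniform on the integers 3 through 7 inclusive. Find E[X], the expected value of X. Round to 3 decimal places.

Component means — A: 4.9; B: 5.
E[X] = 0.4·4.9 + 0.6·5 = 4.96.

4.960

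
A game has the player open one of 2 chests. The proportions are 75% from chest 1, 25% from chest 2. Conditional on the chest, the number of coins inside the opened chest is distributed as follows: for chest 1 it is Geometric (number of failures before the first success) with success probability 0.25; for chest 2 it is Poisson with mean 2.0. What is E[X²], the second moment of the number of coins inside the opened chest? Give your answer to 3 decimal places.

17.250

For each component E[X²] = Var + (mean)², giving 1: 21; 2: 6.
Overall E[X²] = 0.75·21 + 0.25·6 = 17.25.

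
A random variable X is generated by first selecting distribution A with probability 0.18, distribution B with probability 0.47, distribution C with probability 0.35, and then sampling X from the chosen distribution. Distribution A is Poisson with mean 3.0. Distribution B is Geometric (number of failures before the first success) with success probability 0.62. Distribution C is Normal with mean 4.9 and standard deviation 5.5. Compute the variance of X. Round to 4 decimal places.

Per component, A: μ=3, E[X²]=12; B: μ=0.612903, E[X²]=1.3642; C: μ=4.9, E[X²]=54.26.
E[X] = 0.18·3 + 0.47·0.612903 + 0.35·4.9 = 2.54306.
E[X²] = 0.18·12 + 0.47·1.3642 + 0.35·54.26 = 21.7922.
Var(X) = E[X²] − (E[X])² = 21.7922 − 6.46718 = 15.325.

15.3250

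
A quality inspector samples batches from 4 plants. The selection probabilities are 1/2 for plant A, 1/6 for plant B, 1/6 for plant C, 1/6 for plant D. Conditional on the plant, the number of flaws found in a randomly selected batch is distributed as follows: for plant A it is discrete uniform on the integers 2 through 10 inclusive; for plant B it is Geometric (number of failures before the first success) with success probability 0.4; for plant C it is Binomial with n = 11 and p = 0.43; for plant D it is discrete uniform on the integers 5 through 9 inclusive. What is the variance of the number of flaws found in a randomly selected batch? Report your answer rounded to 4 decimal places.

Per component, A: μ=6, E[X²]=42.6667; B: μ=1.5, E[X²]=6; C: μ=4.73, E[X²]=25.069; D: μ=7, E[X²]=51.
E[X] = 0.5·6 + 0.166667·1.5 + 0.166667·4.73 + 0.166667·7 = 5.205.
E[X²] = 0.5·42.6667 + 0.166667·6 + 0.166667·25.069 + 0.166667·51 = 35.0115.
Var(X) = E[X²] − (E[X])² = 35.0115 − 27.092 = 7.91947.

7.9195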